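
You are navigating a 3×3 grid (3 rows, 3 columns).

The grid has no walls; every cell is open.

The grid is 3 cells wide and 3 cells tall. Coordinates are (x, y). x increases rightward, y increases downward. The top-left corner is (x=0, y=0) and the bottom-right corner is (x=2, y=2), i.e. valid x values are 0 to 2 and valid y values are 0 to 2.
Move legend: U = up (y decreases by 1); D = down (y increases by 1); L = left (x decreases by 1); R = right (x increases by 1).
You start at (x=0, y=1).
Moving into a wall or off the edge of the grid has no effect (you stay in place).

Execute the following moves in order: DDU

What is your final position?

Start: (x=0, y=1)
  D (down): (x=0, y=1) -> (x=0, y=2)
  D (down): blocked, stay at (x=0, y=2)
  U (up): (x=0, y=2) -> (x=0, y=1)
Final: (x=0, y=1)

Answer: Final position: (x=0, y=1)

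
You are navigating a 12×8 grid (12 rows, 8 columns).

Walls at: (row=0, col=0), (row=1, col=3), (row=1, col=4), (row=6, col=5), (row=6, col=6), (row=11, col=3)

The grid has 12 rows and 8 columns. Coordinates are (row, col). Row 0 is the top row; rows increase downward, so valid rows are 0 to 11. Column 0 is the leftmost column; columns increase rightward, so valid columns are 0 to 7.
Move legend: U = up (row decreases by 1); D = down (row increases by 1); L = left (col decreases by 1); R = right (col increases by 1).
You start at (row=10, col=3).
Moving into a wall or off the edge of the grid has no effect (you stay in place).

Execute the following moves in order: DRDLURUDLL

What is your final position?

Answer: Final position: (row=10, col=3)

Derivation:
Start: (row=10, col=3)
  D (down): blocked, stay at (row=10, col=3)
  R (right): (row=10, col=3) -> (row=10, col=4)
  D (down): (row=10, col=4) -> (row=11, col=4)
  L (left): blocked, stay at (row=11, col=4)
  U (up): (row=11, col=4) -> (row=10, col=4)
  R (right): (row=10, col=4) -> (row=10, col=5)
  U (up): (row=10, col=5) -> (row=9, col=5)
  D (down): (row=9, col=5) -> (row=10, col=5)
  L (left): (row=10, col=5) -> (row=10, col=4)
  L (left): (row=10, col=4) -> (row=10, col=3)
Final: (row=10, col=3)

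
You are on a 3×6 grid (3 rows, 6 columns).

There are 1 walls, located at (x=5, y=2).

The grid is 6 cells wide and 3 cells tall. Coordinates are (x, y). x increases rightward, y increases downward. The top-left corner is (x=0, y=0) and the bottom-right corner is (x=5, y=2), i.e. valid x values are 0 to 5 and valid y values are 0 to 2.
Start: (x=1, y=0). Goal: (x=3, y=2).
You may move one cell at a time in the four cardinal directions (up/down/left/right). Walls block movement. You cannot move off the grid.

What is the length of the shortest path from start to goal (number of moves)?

Answer: Shortest path length: 4

Derivation:
BFS from (x=1, y=0) until reaching (x=3, y=2):
  Distance 0: (x=1, y=0)
  Distance 1: (x=0, y=0), (x=2, y=0), (x=1, y=1)
  Distance 2: (x=3, y=0), (x=0, y=1), (x=2, y=1), (x=1, y=2)
  Distance 3: (x=4, y=0), (x=3, y=1), (x=0, y=2), (x=2, y=2)
  Distance 4: (x=5, y=0), (x=4, y=1), (x=3, y=2)  <- goal reached here
One shortest path (4 moves): (x=1, y=0) -> (x=2, y=0) -> (x=3, y=0) -> (x=3, y=1) -> (x=3, y=2)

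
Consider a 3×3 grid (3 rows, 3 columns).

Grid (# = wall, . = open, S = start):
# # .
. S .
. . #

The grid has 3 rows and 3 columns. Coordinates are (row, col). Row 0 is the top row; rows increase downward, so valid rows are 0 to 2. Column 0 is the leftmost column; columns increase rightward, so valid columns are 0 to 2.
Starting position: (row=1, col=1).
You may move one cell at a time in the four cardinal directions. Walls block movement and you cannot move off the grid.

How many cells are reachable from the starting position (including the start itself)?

Answer: Reachable cells: 6

Derivation:
BFS flood-fill from (row=1, col=1):
  Distance 0: (row=1, col=1)
  Distance 1: (row=1, col=0), (row=1, col=2), (row=2, col=1)
  Distance 2: (row=0, col=2), (row=2, col=0)
Total reachable: 6 (grid has 6 open cells total)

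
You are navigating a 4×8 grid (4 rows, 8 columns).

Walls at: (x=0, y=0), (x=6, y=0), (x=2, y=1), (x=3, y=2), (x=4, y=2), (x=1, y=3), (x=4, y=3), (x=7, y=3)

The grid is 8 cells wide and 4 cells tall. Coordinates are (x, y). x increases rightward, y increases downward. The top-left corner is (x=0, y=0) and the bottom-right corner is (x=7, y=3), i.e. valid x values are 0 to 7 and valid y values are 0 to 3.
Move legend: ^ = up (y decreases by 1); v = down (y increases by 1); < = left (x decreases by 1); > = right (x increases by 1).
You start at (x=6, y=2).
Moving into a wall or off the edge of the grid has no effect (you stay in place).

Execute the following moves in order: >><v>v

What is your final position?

Start: (x=6, y=2)
  > (right): (x=6, y=2) -> (x=7, y=2)
  > (right): blocked, stay at (x=7, y=2)
  < (left): (x=7, y=2) -> (x=6, y=2)
  v (down): (x=6, y=2) -> (x=6, y=3)
  > (right): blocked, stay at (x=6, y=3)
  v (down): blocked, stay at (x=6, y=3)
Final: (x=6, y=3)

Answer: Final position: (x=6, y=3)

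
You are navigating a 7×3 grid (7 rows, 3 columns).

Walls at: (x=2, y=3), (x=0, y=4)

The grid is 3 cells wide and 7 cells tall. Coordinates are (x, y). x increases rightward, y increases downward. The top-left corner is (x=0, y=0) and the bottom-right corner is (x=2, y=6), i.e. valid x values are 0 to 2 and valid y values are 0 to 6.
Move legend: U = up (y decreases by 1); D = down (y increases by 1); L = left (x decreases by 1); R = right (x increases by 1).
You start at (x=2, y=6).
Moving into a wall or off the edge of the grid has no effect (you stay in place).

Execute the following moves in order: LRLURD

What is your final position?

Answer: Final position: (x=2, y=6)

Derivation:
Start: (x=2, y=6)
  L (left): (x=2, y=6) -> (x=1, y=6)
  R (right): (x=1, y=6) -> (x=2, y=6)
  L (left): (x=2, y=6) -> (x=1, y=6)
  U (up): (x=1, y=6) -> (x=1, y=5)
  R (right): (x=1, y=5) -> (x=2, y=5)
  D (down): (x=2, y=5) -> (x=2, y=6)
Final: (x=2, y=6)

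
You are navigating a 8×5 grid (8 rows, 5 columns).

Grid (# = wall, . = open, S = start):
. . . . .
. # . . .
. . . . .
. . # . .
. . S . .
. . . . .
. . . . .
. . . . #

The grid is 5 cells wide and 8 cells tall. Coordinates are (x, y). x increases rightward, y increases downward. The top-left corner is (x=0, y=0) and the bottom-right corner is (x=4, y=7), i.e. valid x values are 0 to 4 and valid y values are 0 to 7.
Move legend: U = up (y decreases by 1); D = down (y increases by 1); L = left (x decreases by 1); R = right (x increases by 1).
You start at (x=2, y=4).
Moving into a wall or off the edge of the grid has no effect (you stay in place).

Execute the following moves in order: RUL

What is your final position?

Answer: Final position: (x=3, y=3)

Derivation:
Start: (x=2, y=4)
  R (right): (x=2, y=4) -> (x=3, y=4)
  U (up): (x=3, y=4) -> (x=3, y=3)
  L (left): blocked, stay at (x=3, y=3)
Final: (x=3, y=3)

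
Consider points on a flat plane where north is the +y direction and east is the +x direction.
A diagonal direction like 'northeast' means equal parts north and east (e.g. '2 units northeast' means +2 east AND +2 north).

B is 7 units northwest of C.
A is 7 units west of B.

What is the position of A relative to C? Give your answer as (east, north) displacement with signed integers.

Place C at the origin (east=0, north=0).
  B is 7 units northwest of C: delta (east=-7, north=+7); B at (east=-7, north=7).
  A is 7 units west of B: delta (east=-7, north=+0); A at (east=-14, north=7).
Therefore A relative to C: (east=-14, north=7).

Answer: A is at (east=-14, north=7) relative to C.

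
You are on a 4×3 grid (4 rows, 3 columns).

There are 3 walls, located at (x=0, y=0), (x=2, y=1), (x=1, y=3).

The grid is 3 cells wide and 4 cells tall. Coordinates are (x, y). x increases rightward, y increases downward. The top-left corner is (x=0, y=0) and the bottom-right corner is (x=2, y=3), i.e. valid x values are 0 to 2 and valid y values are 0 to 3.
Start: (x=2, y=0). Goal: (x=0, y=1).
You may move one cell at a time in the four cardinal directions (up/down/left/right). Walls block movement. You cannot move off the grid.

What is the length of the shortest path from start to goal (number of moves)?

BFS from (x=2, y=0) until reaching (x=0, y=1):
  Distance 0: (x=2, y=0)
  Distance 1: (x=1, y=0)
  Distance 2: (x=1, y=1)
  Distance 3: (x=0, y=1), (x=1, y=2)  <- goal reached here
One shortest path (3 moves): (x=2, y=0) -> (x=1, y=0) -> (x=1, y=1) -> (x=0, y=1)

Answer: Shortest path length: 3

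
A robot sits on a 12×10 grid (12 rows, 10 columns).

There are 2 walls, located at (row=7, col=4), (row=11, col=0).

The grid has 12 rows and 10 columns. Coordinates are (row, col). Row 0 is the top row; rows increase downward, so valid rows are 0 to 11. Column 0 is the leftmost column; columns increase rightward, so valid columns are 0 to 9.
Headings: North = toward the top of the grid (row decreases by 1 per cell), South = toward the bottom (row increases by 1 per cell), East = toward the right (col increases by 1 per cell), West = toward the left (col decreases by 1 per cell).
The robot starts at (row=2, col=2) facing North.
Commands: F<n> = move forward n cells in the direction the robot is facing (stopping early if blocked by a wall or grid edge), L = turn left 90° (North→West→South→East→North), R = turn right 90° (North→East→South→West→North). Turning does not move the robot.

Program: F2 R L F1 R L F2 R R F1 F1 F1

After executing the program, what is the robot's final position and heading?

Start: (row=2, col=2), facing North
  F2: move forward 2, now at (row=0, col=2)
  R: turn right, now facing East
  L: turn left, now facing North
  F1: move forward 0/1 (blocked), now at (row=0, col=2)
  R: turn right, now facing East
  L: turn left, now facing North
  F2: move forward 0/2 (blocked), now at (row=0, col=2)
  R: turn right, now facing East
  R: turn right, now facing South
  F1: move forward 1, now at (row=1, col=2)
  F1: move forward 1, now at (row=2, col=2)
  F1: move forward 1, now at (row=3, col=2)
Final: (row=3, col=2), facing South

Answer: Final position: (row=3, col=2), facing South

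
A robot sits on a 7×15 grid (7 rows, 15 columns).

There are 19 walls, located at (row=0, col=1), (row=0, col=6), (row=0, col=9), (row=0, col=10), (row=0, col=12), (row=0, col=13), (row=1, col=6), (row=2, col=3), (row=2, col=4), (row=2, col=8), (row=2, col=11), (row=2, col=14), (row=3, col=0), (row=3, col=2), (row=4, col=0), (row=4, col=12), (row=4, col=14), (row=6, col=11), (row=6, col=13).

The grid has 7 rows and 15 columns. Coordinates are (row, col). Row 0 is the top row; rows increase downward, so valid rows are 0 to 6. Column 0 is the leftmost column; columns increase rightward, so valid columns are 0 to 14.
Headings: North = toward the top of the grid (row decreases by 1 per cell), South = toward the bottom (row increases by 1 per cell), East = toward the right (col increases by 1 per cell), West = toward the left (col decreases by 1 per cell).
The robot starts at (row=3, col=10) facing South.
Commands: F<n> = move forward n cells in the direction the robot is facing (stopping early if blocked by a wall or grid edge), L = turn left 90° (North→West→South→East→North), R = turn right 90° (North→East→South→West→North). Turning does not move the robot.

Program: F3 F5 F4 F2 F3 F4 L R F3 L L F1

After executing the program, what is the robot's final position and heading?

Start: (row=3, col=10), facing South
  F3: move forward 3, now at (row=6, col=10)
  F5: move forward 0/5 (blocked), now at (row=6, col=10)
  F4: move forward 0/4 (blocked), now at (row=6, col=10)
  F2: move forward 0/2 (blocked), now at (row=6, col=10)
  F3: move forward 0/3 (blocked), now at (row=6, col=10)
  F4: move forward 0/4 (blocked), now at (row=6, col=10)
  L: turn left, now facing East
  R: turn right, now facing South
  F3: move forward 0/3 (blocked), now at (row=6, col=10)
  L: turn left, now facing East
  L: turn left, now facing North
  F1: move forward 1, now at (row=5, col=10)
Final: (row=5, col=10), facing North

Answer: Final position: (row=5, col=10), facing North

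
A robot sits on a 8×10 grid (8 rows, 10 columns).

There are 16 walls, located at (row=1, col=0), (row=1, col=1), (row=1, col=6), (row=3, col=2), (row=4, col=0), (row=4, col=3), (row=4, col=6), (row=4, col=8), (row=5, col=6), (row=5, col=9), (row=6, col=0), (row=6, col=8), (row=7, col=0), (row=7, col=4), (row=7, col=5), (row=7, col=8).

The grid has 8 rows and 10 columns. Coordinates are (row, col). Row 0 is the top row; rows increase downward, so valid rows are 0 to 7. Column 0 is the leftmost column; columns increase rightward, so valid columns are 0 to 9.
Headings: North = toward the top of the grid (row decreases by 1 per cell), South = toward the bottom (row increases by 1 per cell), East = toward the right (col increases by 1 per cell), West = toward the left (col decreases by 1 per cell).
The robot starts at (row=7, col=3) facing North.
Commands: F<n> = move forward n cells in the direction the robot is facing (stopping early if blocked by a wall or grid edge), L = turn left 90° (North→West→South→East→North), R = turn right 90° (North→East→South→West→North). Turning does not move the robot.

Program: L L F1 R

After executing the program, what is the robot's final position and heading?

Answer: Final position: (row=7, col=3), facing West

Derivation:
Start: (row=7, col=3), facing North
  L: turn left, now facing West
  L: turn left, now facing South
  F1: move forward 0/1 (blocked), now at (row=7, col=3)
  R: turn right, now facing West
Final: (row=7, col=3), facing West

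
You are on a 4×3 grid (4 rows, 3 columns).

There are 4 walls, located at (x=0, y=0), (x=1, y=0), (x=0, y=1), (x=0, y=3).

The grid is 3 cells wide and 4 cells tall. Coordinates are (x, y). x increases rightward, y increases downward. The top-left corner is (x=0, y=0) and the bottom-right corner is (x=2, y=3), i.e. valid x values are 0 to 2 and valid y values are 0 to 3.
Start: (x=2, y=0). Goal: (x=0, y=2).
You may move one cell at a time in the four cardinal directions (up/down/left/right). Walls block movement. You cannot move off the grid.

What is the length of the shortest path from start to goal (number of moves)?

BFS from (x=2, y=0) until reaching (x=0, y=2):
  Distance 0: (x=2, y=0)
  Distance 1: (x=2, y=1)
  Distance 2: (x=1, y=1), (x=2, y=2)
  Distance 3: (x=1, y=2), (x=2, y=3)
  Distance 4: (x=0, y=2), (x=1, y=3)  <- goal reached here
One shortest path (4 moves): (x=2, y=0) -> (x=2, y=1) -> (x=1, y=1) -> (x=1, y=2) -> (x=0, y=2)

Answer: Shortest path length: 4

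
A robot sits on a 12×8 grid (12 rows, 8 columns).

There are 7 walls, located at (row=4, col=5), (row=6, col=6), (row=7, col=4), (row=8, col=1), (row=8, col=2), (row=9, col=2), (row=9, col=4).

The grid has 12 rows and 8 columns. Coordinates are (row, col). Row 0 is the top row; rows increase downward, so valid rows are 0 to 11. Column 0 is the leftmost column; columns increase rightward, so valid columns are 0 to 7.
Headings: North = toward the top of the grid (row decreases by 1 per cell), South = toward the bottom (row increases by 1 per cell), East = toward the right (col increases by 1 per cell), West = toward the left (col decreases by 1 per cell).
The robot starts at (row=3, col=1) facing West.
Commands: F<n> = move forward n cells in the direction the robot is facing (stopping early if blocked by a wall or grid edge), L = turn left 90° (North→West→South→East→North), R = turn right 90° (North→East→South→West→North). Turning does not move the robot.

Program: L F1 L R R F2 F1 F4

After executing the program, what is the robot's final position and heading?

Start: (row=3, col=1), facing West
  L: turn left, now facing South
  F1: move forward 1, now at (row=4, col=1)
  L: turn left, now facing East
  R: turn right, now facing South
  R: turn right, now facing West
  F2: move forward 1/2 (blocked), now at (row=4, col=0)
  F1: move forward 0/1 (blocked), now at (row=4, col=0)
  F4: move forward 0/4 (blocked), now at (row=4, col=0)
Final: (row=4, col=0), facing West

Answer: Final position: (row=4, col=0), facing West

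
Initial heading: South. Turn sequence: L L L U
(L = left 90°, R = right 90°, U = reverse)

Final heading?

Answer: Final heading: East

Derivation:
Start: South
  L (left (90° counter-clockwise)) -> East
  L (left (90° counter-clockwise)) -> North
  L (left (90° counter-clockwise)) -> West
  U (U-turn (180°)) -> East
Final: East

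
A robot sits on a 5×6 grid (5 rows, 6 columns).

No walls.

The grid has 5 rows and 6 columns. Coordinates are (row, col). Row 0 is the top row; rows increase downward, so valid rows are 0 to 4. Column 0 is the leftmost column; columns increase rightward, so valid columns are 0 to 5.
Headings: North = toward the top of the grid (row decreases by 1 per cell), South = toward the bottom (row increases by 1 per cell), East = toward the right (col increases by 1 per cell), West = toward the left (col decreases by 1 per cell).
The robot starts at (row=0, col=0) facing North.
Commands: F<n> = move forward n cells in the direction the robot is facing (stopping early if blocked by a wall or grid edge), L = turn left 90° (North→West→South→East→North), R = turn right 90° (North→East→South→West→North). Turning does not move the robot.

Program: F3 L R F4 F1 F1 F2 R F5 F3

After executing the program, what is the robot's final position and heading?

Answer: Final position: (row=0, col=5), facing East

Derivation:
Start: (row=0, col=0), facing North
  F3: move forward 0/3 (blocked), now at (row=0, col=0)
  L: turn left, now facing West
  R: turn right, now facing North
  F4: move forward 0/4 (blocked), now at (row=0, col=0)
  F1: move forward 0/1 (blocked), now at (row=0, col=0)
  F1: move forward 0/1 (blocked), now at (row=0, col=0)
  F2: move forward 0/2 (blocked), now at (row=0, col=0)
  R: turn right, now facing East
  F5: move forward 5, now at (row=0, col=5)
  F3: move forward 0/3 (blocked), now at (row=0, col=5)
Final: (row=0, col=5), facing East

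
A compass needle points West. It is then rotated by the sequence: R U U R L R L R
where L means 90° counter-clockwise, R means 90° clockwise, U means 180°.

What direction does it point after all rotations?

Start: West
  R (right (90° clockwise)) -> North
  U (U-turn (180°)) -> South
  U (U-turn (180°)) -> North
  R (right (90° clockwise)) -> East
  L (left (90° counter-clockwise)) -> North
  R (right (90° clockwise)) -> East
  L (left (90° counter-clockwise)) -> North
  R (right (90° clockwise)) -> East
Final: East

Answer: Final heading: East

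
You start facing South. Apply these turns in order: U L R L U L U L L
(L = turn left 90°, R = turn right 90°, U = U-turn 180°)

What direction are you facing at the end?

Answer: Final heading: North

Derivation:
Start: South
  U (U-turn (180°)) -> North
  L (left (90° counter-clockwise)) -> West
  R (right (90° clockwise)) -> North
  L (left (90° counter-clockwise)) -> West
  U (U-turn (180°)) -> East
  L (left (90° counter-clockwise)) -> North
  U (U-turn (180°)) -> South
  L (left (90° counter-clockwise)) -> East
  L (left (90° counter-clockwise)) -> North
Final: North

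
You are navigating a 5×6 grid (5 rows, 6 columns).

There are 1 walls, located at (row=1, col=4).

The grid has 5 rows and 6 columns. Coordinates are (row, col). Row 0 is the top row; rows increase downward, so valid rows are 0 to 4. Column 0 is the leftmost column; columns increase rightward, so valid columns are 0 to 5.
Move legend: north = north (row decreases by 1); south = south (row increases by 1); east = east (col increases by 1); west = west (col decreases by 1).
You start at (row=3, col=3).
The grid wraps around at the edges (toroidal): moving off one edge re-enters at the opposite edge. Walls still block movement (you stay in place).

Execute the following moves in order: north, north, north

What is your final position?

Answer: Final position: (row=0, col=3)

Derivation:
Start: (row=3, col=3)
  north (north): (row=3, col=3) -> (row=2, col=3)
  north (north): (row=2, col=3) -> (row=1, col=3)
  north (north): (row=1, col=3) -> (row=0, col=3)
Final: (row=0, col=3)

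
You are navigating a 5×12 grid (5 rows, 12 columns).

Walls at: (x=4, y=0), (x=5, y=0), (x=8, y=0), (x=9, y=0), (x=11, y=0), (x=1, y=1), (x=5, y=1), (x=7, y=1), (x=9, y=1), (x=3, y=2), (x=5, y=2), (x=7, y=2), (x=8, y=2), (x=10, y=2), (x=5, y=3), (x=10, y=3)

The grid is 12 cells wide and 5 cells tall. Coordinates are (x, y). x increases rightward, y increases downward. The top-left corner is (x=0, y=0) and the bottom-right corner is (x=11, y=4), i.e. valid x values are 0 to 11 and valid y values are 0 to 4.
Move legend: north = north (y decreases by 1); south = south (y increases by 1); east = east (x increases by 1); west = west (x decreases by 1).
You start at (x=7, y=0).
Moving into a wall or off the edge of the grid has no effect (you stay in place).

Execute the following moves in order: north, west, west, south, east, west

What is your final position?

Answer: Final position: (x=6, y=1)

Derivation:
Start: (x=7, y=0)
  north (north): blocked, stay at (x=7, y=0)
  west (west): (x=7, y=0) -> (x=6, y=0)
  west (west): blocked, stay at (x=6, y=0)
  south (south): (x=6, y=0) -> (x=6, y=1)
  east (east): blocked, stay at (x=6, y=1)
  west (west): blocked, stay at (x=6, y=1)
Final: (x=6, y=1)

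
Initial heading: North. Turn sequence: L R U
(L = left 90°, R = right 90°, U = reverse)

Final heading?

Start: North
  L (left (90° counter-clockwise)) -> West
  R (right (90° clockwise)) -> North
  U (U-turn (180°)) -> South
Final: South

Answer: Final heading: South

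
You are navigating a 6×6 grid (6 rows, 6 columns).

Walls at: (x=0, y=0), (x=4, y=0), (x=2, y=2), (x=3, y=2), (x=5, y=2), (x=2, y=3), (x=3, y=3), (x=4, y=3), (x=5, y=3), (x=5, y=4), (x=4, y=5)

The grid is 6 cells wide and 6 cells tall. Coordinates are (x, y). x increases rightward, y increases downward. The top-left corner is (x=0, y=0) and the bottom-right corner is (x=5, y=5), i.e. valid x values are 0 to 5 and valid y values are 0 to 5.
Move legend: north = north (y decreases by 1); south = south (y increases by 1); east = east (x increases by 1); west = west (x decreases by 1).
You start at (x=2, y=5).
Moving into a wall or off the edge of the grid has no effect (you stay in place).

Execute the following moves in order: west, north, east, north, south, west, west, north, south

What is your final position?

Answer: Final position: (x=0, y=5)

Derivation:
Start: (x=2, y=5)
  west (west): (x=2, y=5) -> (x=1, y=5)
  north (north): (x=1, y=5) -> (x=1, y=4)
  east (east): (x=1, y=4) -> (x=2, y=4)
  north (north): blocked, stay at (x=2, y=4)
  south (south): (x=2, y=4) -> (x=2, y=5)
  west (west): (x=2, y=5) -> (x=1, y=5)
  west (west): (x=1, y=5) -> (x=0, y=5)
  north (north): (x=0, y=5) -> (x=0, y=4)
  south (south): (x=0, y=4) -> (x=0, y=5)
Final: (x=0, y=5)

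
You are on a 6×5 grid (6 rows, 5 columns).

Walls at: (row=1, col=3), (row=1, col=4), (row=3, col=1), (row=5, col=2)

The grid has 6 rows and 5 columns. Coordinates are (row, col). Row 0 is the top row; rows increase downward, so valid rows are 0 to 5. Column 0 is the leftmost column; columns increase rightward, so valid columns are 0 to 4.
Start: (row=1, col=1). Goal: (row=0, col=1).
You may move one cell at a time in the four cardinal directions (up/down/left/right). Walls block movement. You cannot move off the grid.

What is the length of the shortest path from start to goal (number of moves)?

BFS from (row=1, col=1) until reaching (row=0, col=1):
  Distance 0: (row=1, col=1)
  Distance 1: (row=0, col=1), (row=1, col=0), (row=1, col=2), (row=2, col=1)  <- goal reached here
One shortest path (1 moves): (row=1, col=1) -> (row=0, col=1)

Answer: Shortest path length: 1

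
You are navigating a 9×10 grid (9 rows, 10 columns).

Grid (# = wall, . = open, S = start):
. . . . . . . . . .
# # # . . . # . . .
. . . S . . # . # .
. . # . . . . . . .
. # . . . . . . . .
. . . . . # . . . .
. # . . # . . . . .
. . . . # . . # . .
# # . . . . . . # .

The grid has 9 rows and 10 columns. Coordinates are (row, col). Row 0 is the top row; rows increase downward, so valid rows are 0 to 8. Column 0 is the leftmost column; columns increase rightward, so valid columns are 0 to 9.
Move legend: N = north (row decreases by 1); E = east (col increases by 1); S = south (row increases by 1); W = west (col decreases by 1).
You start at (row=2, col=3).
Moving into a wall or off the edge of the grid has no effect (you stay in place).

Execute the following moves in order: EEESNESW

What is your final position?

Start: (row=2, col=3)
  E (east): (row=2, col=3) -> (row=2, col=4)
  E (east): (row=2, col=4) -> (row=2, col=5)
  E (east): blocked, stay at (row=2, col=5)
  S (south): (row=2, col=5) -> (row=3, col=5)
  N (north): (row=3, col=5) -> (row=2, col=5)
  E (east): blocked, stay at (row=2, col=5)
  S (south): (row=2, col=5) -> (row=3, col=5)
  W (west): (row=3, col=5) -> (row=3, col=4)
Final: (row=3, col=4)

Answer: Final position: (row=3, col=4)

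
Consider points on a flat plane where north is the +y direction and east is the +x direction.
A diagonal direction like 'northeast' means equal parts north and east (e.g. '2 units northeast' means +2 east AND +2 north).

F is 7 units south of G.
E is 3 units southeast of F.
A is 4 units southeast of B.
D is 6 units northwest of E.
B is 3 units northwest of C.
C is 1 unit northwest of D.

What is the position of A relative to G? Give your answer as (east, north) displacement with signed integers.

Place G at the origin (east=0, north=0).
  F is 7 units south of G: delta (east=+0, north=-7); F at (east=0, north=-7).
  E is 3 units southeast of F: delta (east=+3, north=-3); E at (east=3, north=-10).
  D is 6 units northwest of E: delta (east=-6, north=+6); D at (east=-3, north=-4).
  C is 1 unit northwest of D: delta (east=-1, north=+1); C at (east=-4, north=-3).
  B is 3 units northwest of C: delta (east=-3, north=+3); B at (east=-7, north=0).
  A is 4 units southeast of B: delta (east=+4, north=-4); A at (east=-3, north=-4).
Therefore A relative to G: (east=-3, north=-4).

Answer: A is at (east=-3, north=-4) relative to G.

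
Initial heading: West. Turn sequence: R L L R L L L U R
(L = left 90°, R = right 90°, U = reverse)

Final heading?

Start: West
  R (right (90° clockwise)) -> North
  L (left (90° counter-clockwise)) -> West
  L (left (90° counter-clockwise)) -> South
  R (right (90° clockwise)) -> West
  L (left (90° counter-clockwise)) -> South
  L (left (90° counter-clockwise)) -> East
  L (left (90° counter-clockwise)) -> North
  U (U-turn (180°)) -> South
  R (right (90° clockwise)) -> West
Final: West

Answer: Final heading: West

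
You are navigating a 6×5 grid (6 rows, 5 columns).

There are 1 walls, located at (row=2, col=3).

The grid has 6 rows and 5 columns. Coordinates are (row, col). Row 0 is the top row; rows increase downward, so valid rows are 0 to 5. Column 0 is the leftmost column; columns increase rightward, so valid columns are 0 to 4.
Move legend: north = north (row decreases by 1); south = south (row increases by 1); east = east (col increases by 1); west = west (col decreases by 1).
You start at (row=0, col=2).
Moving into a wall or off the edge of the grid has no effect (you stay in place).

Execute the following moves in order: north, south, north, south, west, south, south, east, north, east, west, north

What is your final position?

Start: (row=0, col=2)
  north (north): blocked, stay at (row=0, col=2)
  south (south): (row=0, col=2) -> (row=1, col=2)
  north (north): (row=1, col=2) -> (row=0, col=2)
  south (south): (row=0, col=2) -> (row=1, col=2)
  west (west): (row=1, col=2) -> (row=1, col=1)
  south (south): (row=1, col=1) -> (row=2, col=1)
  south (south): (row=2, col=1) -> (row=3, col=1)
  east (east): (row=3, col=1) -> (row=3, col=2)
  north (north): (row=3, col=2) -> (row=2, col=2)
  east (east): blocked, stay at (row=2, col=2)
  west (west): (row=2, col=2) -> (row=2, col=1)
  north (north): (row=2, col=1) -> (row=1, col=1)
Final: (row=1, col=1)

Answer: Final position: (row=1, col=1)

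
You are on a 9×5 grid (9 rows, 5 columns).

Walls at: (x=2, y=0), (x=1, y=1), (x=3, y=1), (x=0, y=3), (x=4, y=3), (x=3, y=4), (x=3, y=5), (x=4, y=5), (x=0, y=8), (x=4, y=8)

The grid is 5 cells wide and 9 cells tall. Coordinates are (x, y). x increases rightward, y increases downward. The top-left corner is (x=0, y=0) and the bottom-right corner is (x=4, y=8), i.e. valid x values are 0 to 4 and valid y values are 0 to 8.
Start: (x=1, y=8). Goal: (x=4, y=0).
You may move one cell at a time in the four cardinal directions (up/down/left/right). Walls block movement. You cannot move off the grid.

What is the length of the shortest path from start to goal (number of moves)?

Answer: Shortest path length: 11

Derivation:
BFS from (x=1, y=8) until reaching (x=4, y=0):
  Distance 0: (x=1, y=8)
  Distance 1: (x=1, y=7), (x=2, y=8)
  Distance 2: (x=1, y=6), (x=0, y=7), (x=2, y=7), (x=3, y=8)
  Distance 3: (x=1, y=5), (x=0, y=6), (x=2, y=6), (x=3, y=7)
  Distance 4: (x=1, y=4), (x=0, y=5), (x=2, y=5), (x=3, y=6), (x=4, y=7)
  Distance 5: (x=1, y=3), (x=0, y=4), (x=2, y=4), (x=4, y=6)
  Distance 6: (x=1, y=2), (x=2, y=3)
  Distance 7: (x=0, y=2), (x=2, y=2), (x=3, y=3)
  Distance 8: (x=0, y=1), (x=2, y=1), (x=3, y=2)
  Distance 9: (x=0, y=0), (x=4, y=2)
  Distance 10: (x=1, y=0), (x=4, y=1)
  Distance 11: (x=4, y=0)  <- goal reached here
One shortest path (11 moves): (x=1, y=8) -> (x=2, y=8) -> (x=2, y=7) -> (x=2, y=6) -> (x=2, y=5) -> (x=2, y=4) -> (x=2, y=3) -> (x=3, y=3) -> (x=3, y=2) -> (x=4, y=2) -> (x=4, y=1) -> (x=4, y=0)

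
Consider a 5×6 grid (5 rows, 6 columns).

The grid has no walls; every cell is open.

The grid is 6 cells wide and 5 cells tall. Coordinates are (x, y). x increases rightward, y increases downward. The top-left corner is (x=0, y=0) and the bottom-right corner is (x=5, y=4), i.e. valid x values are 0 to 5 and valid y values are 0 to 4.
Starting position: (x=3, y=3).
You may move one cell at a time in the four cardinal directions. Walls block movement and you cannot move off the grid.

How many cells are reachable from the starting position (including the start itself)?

BFS flood-fill from (x=3, y=3):
  Distance 0: (x=3, y=3)
  Distance 1: (x=3, y=2), (x=2, y=3), (x=4, y=3), (x=3, y=4)
  Distance 2: (x=3, y=1), (x=2, y=2), (x=4, y=2), (x=1, y=3), (x=5, y=3), (x=2, y=4), (x=4, y=4)
  Distance 3: (x=3, y=0), (x=2, y=1), (x=4, y=1), (x=1, y=2), (x=5, y=2), (x=0, y=3), (x=1, y=4), (x=5, y=4)
  Distance 4: (x=2, y=0), (x=4, y=0), (x=1, y=1), (x=5, y=1), (x=0, y=2), (x=0, y=4)
  Distance 5: (x=1, y=0), (x=5, y=0), (x=0, y=1)
  Distance 6: (x=0, y=0)
Total reachable: 30 (grid has 30 open cells total)

Answer: Reachable cells: 30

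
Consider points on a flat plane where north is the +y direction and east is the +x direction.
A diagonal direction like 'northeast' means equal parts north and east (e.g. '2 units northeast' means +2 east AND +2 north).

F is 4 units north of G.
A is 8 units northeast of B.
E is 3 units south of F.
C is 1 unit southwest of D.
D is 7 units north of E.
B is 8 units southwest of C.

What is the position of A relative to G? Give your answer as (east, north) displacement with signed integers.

Answer: A is at (east=-1, north=7) relative to G.

Derivation:
Place G at the origin (east=0, north=0).
  F is 4 units north of G: delta (east=+0, north=+4); F at (east=0, north=4).
  E is 3 units south of F: delta (east=+0, north=-3); E at (east=0, north=1).
  D is 7 units north of E: delta (east=+0, north=+7); D at (east=0, north=8).
  C is 1 unit southwest of D: delta (east=-1, north=-1); C at (east=-1, north=7).
  B is 8 units southwest of C: delta (east=-8, north=-8); B at (east=-9, north=-1).
  A is 8 units northeast of B: delta (east=+8, north=+8); A at (east=-1, north=7).
Therefore A relative to G: (east=-1, north=7).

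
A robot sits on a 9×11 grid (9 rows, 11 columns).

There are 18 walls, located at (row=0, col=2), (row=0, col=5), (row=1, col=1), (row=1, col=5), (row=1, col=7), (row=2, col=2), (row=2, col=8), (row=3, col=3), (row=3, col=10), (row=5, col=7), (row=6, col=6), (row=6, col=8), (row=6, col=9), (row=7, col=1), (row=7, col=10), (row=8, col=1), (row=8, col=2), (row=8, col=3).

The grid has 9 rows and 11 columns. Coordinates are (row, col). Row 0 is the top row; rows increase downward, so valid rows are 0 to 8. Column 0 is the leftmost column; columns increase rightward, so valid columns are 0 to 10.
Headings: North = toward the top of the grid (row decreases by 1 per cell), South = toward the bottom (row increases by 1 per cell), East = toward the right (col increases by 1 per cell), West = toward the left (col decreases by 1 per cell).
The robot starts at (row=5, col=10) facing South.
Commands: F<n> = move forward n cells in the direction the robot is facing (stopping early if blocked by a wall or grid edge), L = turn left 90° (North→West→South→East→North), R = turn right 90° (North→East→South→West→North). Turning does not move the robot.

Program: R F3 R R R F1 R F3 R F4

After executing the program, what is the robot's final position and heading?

Answer: Final position: (row=3, col=8), facing North

Derivation:
Start: (row=5, col=10), facing South
  R: turn right, now facing West
  F3: move forward 2/3 (blocked), now at (row=5, col=8)
  R: turn right, now facing North
  R: turn right, now facing East
  R: turn right, now facing South
  F1: move forward 0/1 (blocked), now at (row=5, col=8)
  R: turn right, now facing West
  F3: move forward 0/3 (blocked), now at (row=5, col=8)
  R: turn right, now facing North
  F4: move forward 2/4 (blocked), now at (row=3, col=8)
Final: (row=3, col=8), facing North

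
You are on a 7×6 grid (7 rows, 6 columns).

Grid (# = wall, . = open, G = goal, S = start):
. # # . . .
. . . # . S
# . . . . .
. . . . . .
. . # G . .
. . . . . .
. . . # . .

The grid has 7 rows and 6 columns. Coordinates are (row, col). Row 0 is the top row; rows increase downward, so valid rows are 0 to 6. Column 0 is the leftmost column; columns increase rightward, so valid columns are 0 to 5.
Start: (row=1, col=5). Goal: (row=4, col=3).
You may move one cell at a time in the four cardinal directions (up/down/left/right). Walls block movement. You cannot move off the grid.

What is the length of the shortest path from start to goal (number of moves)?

Answer: Shortest path length: 5

Derivation:
BFS from (row=1, col=5) until reaching (row=4, col=3):
  Distance 0: (row=1, col=5)
  Distance 1: (row=0, col=5), (row=1, col=4), (row=2, col=5)
  Distance 2: (row=0, col=4), (row=2, col=4), (row=3, col=5)
  Distance 3: (row=0, col=3), (row=2, col=3), (row=3, col=4), (row=4, col=5)
  Distance 4: (row=2, col=2), (row=3, col=3), (row=4, col=4), (row=5, col=5)
  Distance 5: (row=1, col=2), (row=2, col=1), (row=3, col=2), (row=4, col=3), (row=5, col=4), (row=6, col=5)  <- goal reached here
One shortest path (5 moves): (row=1, col=5) -> (row=1, col=4) -> (row=2, col=4) -> (row=2, col=3) -> (row=3, col=3) -> (row=4, col=3)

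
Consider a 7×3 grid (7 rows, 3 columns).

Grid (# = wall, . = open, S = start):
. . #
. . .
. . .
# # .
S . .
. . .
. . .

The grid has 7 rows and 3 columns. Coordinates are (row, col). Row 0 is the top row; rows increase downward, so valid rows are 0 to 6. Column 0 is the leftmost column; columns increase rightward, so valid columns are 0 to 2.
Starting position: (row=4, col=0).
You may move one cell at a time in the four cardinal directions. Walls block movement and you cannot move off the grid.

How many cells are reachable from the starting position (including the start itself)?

BFS flood-fill from (row=4, col=0):
  Distance 0: (row=4, col=0)
  Distance 1: (row=4, col=1), (row=5, col=0)
  Distance 2: (row=4, col=2), (row=5, col=1), (row=6, col=0)
  Distance 3: (row=3, col=2), (row=5, col=2), (row=6, col=1)
  Distance 4: (row=2, col=2), (row=6, col=2)
  Distance 5: (row=1, col=2), (row=2, col=1)
  Distance 6: (row=1, col=1), (row=2, col=0)
  Distance 7: (row=0, col=1), (row=1, col=0)
  Distance 8: (row=0, col=0)
Total reachable: 18 (grid has 18 open cells total)

Answer: Reachable cells: 18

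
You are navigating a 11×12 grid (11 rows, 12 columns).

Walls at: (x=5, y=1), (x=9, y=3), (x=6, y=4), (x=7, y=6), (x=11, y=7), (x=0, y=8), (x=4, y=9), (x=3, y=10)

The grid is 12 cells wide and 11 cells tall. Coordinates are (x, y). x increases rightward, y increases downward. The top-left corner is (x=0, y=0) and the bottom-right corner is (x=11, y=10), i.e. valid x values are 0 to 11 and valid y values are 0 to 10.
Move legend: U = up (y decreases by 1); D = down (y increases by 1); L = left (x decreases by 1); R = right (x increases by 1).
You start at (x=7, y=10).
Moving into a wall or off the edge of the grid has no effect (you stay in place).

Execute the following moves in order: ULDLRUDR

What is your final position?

Answer: Final position: (x=7, y=10)

Derivation:
Start: (x=7, y=10)
  U (up): (x=7, y=10) -> (x=7, y=9)
  L (left): (x=7, y=9) -> (x=6, y=9)
  D (down): (x=6, y=9) -> (x=6, y=10)
  L (left): (x=6, y=10) -> (x=5, y=10)
  R (right): (x=5, y=10) -> (x=6, y=10)
  U (up): (x=6, y=10) -> (x=6, y=9)
  D (down): (x=6, y=9) -> (x=6, y=10)
  R (right): (x=6, y=10) -> (x=7, y=10)
Final: (x=7, y=10)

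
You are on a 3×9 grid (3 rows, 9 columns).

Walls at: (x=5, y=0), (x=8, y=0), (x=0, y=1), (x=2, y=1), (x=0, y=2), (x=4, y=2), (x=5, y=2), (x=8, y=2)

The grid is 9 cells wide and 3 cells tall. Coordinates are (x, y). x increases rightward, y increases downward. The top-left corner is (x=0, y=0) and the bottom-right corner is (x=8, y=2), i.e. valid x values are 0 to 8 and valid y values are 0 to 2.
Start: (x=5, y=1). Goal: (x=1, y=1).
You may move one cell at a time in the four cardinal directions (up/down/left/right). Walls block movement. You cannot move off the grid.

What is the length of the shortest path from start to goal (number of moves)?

Answer: Shortest path length: 6

Derivation:
BFS from (x=5, y=1) until reaching (x=1, y=1):
  Distance 0: (x=5, y=1)
  Distance 1: (x=4, y=1), (x=6, y=1)
  Distance 2: (x=4, y=0), (x=6, y=0), (x=3, y=1), (x=7, y=1), (x=6, y=2)
  Distance 3: (x=3, y=0), (x=7, y=0), (x=8, y=1), (x=3, y=2), (x=7, y=2)
  Distance 4: (x=2, y=0), (x=2, y=2)
  Distance 5: (x=1, y=0), (x=1, y=2)
  Distance 6: (x=0, y=0), (x=1, y=1)  <- goal reached here
One shortest path (6 moves): (x=5, y=1) -> (x=4, y=1) -> (x=3, y=1) -> (x=3, y=0) -> (x=2, y=0) -> (x=1, y=0) -> (x=1, y=1)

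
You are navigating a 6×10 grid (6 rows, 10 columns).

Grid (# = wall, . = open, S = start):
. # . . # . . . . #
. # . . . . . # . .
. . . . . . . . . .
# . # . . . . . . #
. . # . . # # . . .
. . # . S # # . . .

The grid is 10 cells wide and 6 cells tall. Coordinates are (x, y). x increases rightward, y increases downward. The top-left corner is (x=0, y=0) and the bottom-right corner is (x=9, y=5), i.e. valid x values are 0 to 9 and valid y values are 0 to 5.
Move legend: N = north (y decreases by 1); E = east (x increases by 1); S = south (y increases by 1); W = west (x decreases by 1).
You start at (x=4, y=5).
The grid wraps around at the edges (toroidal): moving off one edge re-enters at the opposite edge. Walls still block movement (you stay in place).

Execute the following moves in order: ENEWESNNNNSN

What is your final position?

Start: (x=4, y=5)
  E (east): blocked, stay at (x=4, y=5)
  N (north): (x=4, y=5) -> (x=4, y=4)
  E (east): blocked, stay at (x=4, y=4)
  W (west): (x=4, y=4) -> (x=3, y=4)
  E (east): (x=3, y=4) -> (x=4, y=4)
  S (south): (x=4, y=4) -> (x=4, y=5)
  N (north): (x=4, y=5) -> (x=4, y=4)
  N (north): (x=4, y=4) -> (x=4, y=3)
  N (north): (x=4, y=3) -> (x=4, y=2)
  N (north): (x=4, y=2) -> (x=4, y=1)
  S (south): (x=4, y=1) -> (x=4, y=2)
  N (north): (x=4, y=2) -> (x=4, y=1)
Final: (x=4, y=1)

Answer: Final position: (x=4, y=1)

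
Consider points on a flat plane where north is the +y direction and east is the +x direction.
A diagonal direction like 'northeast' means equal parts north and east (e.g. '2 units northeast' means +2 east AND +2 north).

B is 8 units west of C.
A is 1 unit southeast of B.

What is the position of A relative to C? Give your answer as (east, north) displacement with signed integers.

Answer: A is at (east=-7, north=-1) relative to C.

Derivation:
Place C at the origin (east=0, north=0).
  B is 8 units west of C: delta (east=-8, north=+0); B at (east=-8, north=0).
  A is 1 unit southeast of B: delta (east=+1, north=-1); A at (east=-7, north=-1).
Therefore A relative to C: (east=-7, north=-1).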